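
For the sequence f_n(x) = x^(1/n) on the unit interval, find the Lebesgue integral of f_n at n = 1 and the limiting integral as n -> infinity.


At n = 1: f_1(x) = x^(1/1).
Step 1: integral(x^(1/1), 0, 1) = [x^(1/1+1) / (1/1+1)] from 0 to 1
     = 1 / (1/1 + 1) = 1 / ((1+1)/1) = 1/(1+1)
     = 1/2 = 0.5
Step 2: As n -> infinity, f_n(x) = x^(1/n) -> 1 for x in (0,1], and f_n is increasing in n.
By MCT, lim_n integral(f_n) = integral(lim_n f_n) = integral(1, 0, 1) = 1.
Step 3: Verify convergence: 1/2 = 0.5 -> 1


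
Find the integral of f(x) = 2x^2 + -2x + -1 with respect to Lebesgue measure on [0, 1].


The Lebesgue integral of a Riemann-integrable function agrees with the Riemann integral.
Antiderivative F(x) = (2/3)x^3 + (-2/2)x^2 + -1x
F(1) = (2/3)*1^3 + (-2/2)*1^2 + -1*1
     = (2/3)*1 + (-2/2)*1 + -1*1
     = 0.666667 + -1 + -1
     = -1.333333
F(0) = 0.0
Integral = F(1) - F(0) = -1.333333 - 0.0 = -1.333333


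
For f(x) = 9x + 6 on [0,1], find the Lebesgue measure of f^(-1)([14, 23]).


f^(-1)([14, 23]) = {x : 14 <= 9x + 6 <= 23}
Solving: (14 - 6)/9 <= x <= (23 - 6)/9
= [0.888889, 1.888889]
Intersecting with [0,1]: [0.888889, 1]
Measure = 1 - 0.888889 = 0.111111


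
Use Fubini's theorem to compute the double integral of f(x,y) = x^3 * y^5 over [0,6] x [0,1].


By Fubini's theorem, the double integral factors as a product of single integrals:
Step 1: integral_0^6 x^3 dx = [x^4/4] from 0 to 6
     = 6^4/4 = 324
Step 2: integral_0^1 y^5 dy = [y^6/6] from 0 to 1
     = 1^6/6 = 0.166667
Step 3: Double integral = 324 * 0.166667 = 54


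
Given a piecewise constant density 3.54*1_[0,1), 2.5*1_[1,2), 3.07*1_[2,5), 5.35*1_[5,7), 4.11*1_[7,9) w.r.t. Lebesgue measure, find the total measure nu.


Integrate each piece of the Radon-Nikodym derivative:
Step 1: integral_0^1 3.54 dx = 3.54*(1-0) = 3.54*1 = 3.54
Step 2: integral_1^2 2.5 dx = 2.5*(2-1) = 2.5*1 = 2.5
Step 3: integral_2^5 3.07 dx = 3.07*(5-2) = 3.07*3 = 9.21
Step 4: integral_5^7 5.35 dx = 5.35*(7-5) = 5.35*2 = 10.7
Step 5: integral_7^9 4.11 dx = 4.11*(9-7) = 4.11*2 = 8.22
Total: 3.54 + 2.5 + 9.21 + 10.7 + 8.22 = 34.17


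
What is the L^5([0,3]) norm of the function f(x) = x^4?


Step 1: ||f||_5 = (integral_0^3 |x^4|^5 dx)^(1/5)
     = (integral_0^3 x^20 dx)^(1/5)
Step 2: integral_0^3 x^20 dx = [x^21/(21)] from 0 to 3 = 3^21/21
     = 10460353203/21 = 4.981121e+08
Step 3: ||f||_5 = (4.981121e+08)^(1/5) = 54.886484


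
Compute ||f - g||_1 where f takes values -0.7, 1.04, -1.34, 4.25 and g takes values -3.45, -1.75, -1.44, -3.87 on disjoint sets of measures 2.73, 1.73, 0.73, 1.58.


Step 1: Compute differences f_i - g_i:
  -0.7 - -3.45 = 2.75
  1.04 - -1.75 = 2.79
  -1.34 - -1.44 = 0.1
  4.25 - -3.87 = 8.12
Step 2: Compute |diff|^1 * measure for each set:
  |2.75|^1 * 2.73 = 2.75 * 2.73 = 7.5075
  |2.79|^1 * 1.73 = 2.79 * 1.73 = 4.8267
  |0.1|^1 * 0.73 = 0.1 * 0.73 = 0.073
  |8.12|^1 * 1.58 = 8.12 * 1.58 = 12.8296
Step 3: Sum = 25.2368
Step 4: ||f-g||_1 = (25.2368)^(1/1) = 25.2368


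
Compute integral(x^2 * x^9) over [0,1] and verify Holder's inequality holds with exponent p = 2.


Step 1: Exact integral of f*g = integral(x^11, 0, 1) = 1/12
     = 0.083333
Step 2: Holder bound with p=2, q=2:
  ||f||_p = (integral x^4 dx)^(1/2) = (1/5)^(1/2) = 0.447214
  ||g||_q = (integral x^18 dx)^(1/2) = (1/19)^(1/2) = 0.229416
Step 3: Holder bound = ||f||_p * ||g||_q = 0.447214 * 0.229416 = 0.102598
Verification: 0.083333 <= 0.102598 (Holder holds)


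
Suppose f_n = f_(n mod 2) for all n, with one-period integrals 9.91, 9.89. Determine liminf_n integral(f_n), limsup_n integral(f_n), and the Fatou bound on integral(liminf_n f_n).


The sequence (integral(f_n)) is periodic with period 2, repeating the values 9.91, 9.89 indefinitely.
Step 1: For a periodic sequence, every tail (a_m, a_(m+1), ...) contains all 2 period values infinitely often.
Step 2: Hence inf of every tail = min of the period values = min(9.91, 9.89) = 9.89.
        liminf_n integral(f_n) = sup over m of (inf of tail from m) = 9.89.
Step 3: Similarly sup of every tail = max of the period values = 9.91.
        limsup_n integral(f_n) = 9.91.
Step 4: Fatou's lemma: integral(liminf_n f_n) <= liminf_n integral(f_n) = 9.89.
        So the integral of the pointwise liminf is at most 9.89.


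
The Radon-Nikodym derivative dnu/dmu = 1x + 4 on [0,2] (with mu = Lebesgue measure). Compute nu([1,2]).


nu(A) = integral_A (dnu/dmu) dmu = integral_1^2 (1x + 4) dx
Step 1: Antiderivative F(x) = (1/2)x^2 + 4x
Step 2: F(2) = (1/2)*2^2 + 4*2 = 2 + 8 = 10
Step 3: F(1) = (1/2)*1^2 + 4*1 = 0.5 + 4 = 4.5
Step 4: nu([1,2]) = F(2) - F(1) = 10 - 4.5 = 5.5


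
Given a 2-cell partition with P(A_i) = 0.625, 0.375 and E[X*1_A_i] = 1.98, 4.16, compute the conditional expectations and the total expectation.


For each cell A_i: E[X|A_i] = E[X*1_A_i] / P(A_i)
Step 1: E[X|A_1] = 1.98 / 0.625 = 3.168
Step 2: E[X|A_2] = 4.16 / 0.375 = 11.093333
Verification: E[X] = sum E[X*1_A_i] = 1.98 + 4.16 = 6.14


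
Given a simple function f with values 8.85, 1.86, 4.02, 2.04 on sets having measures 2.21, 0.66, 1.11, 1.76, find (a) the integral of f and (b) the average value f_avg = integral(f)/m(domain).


Step 1: Integral = sum(value_i * measure_i)
= 8.85*2.21 + 1.86*0.66 + 4.02*1.11 + 2.04*1.76
= 19.5585 + 1.2276 + 4.4622 + 3.5904
= 28.8387
Step 2: Total measure of domain = 2.21 + 0.66 + 1.11 + 1.76 = 5.74
Step 3: Average value = 28.8387 / 5.74 = 5.024164


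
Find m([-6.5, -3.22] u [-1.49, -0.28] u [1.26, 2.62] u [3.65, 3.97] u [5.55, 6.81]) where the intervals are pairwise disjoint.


For pairwise disjoint intervals, m(union) = sum of lengths.
= (-3.22 - -6.5) + (-0.28 - -1.49) + (2.62 - 1.26) + (3.97 - 3.65) + (6.81 - 5.55)
= 3.28 + 1.21 + 1.36 + 0.32 + 1.26
= 7.43


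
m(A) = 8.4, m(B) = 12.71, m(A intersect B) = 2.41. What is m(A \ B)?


m(A \ B) = m(A) - m(A n B)
= 8.4 - 2.41
= 5.99


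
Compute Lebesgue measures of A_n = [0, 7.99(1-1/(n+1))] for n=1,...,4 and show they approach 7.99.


By continuity of measure from below: if A_n increases to A, then m(A_n) -> m(A).
Here A = [0, 7.99], so m(A) = 7.99
Step 1: a_1 = 7.99*(1 - 1/2) = 3.995, m(A_1) = 3.995
Step 2: a_2 = 7.99*(1 - 1/3) = 5.3267, m(A_2) = 5.3267
Step 3: a_3 = 7.99*(1 - 1/4) = 5.9925, m(A_3) = 5.9925
Step 4: a_4 = 7.99*(1 - 1/5) = 6.392, m(A_4) = 6.392
Limit: m(A_n) -> m([0,7.99]) = 7.99


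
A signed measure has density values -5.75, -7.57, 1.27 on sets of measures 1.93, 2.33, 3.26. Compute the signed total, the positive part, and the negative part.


Step 1: Compute signed measure on each set:
  Set 1: -5.75 * 1.93 = -11.0975
  Set 2: -7.57 * 2.33 = -17.6381
  Set 3: 1.27 * 3.26 = 4.1402
Step 2: Total signed measure = (-11.0975) + (-17.6381) + (4.1402)
     = -24.5954
Step 3: Positive part mu+(X) = sum of positive contributions = 4.1402
Step 4: Negative part mu-(X) = |sum of negative contributions| = 28.7356


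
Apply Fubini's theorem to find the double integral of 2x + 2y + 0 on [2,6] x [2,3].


By Fubini, integrate in x first, then y.
Step 1: Fix y, integrate over x in [2,6]:
  integral(2x + 2y + 0, x=2..6)
  = 2*(6^2 - 2^2)/2 + (2y + 0)*(6 - 2)
  = 32 + (2y + 0)*4
  = 32 + 8y + 0
  = 32 + 8y
Step 2: Integrate over y in [2,3]:
  integral(32 + 8y, y=2..3)
  = 32*1 + 8*(3^2 - 2^2)/2
  = 32 + 20
  = 52


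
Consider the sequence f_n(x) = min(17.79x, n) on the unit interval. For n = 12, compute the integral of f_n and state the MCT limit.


f(x) = 17.79x on [0,1]; f_n(x) = min(17.79x, n). At n = 12:
Step 1: f(x) reaches 12 at x = 12/17.79 = 0.674536
Step 2: integral(f_12) = integral(17.79x, 0, 0.674536) + integral(12, 0.674536, 1)
       = 17.79*0.674536^2/2 + 12*(1 - 0.674536)
       = 4.047218 + 3.905565
       = 7.952782
Step 3: As n -> infinity, f_n increases to f, so by MCT integral(f_n) -> integral(f) = 17.79/2 = 8.895.
Convergence: integral(f_12) = 7.952782 -> 8.895 as n -> infinity


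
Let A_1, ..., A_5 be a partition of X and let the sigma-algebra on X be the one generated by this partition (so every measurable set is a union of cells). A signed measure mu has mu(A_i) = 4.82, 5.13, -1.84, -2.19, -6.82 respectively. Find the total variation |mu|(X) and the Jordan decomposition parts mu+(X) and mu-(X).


Step 1: Every measurable set is a union of atoms (the cells / points), so a Hahn decomposition is
  obtained by grouping atoms by sign: P = union of atoms with mu > 0, N = union of the remaining atoms.
  Atoms in P (indices): 1, 2;  atoms in N (indices): 3, 4, 5
  Positive values: 4.82, 5.13
  Negative values: -1.84, -2.19, -6.82
Step 2: mu+(X) = mu(P) = sum of positive atom values = 9.95
Step 3: mu-(X) = -mu(N) = sum of |negative atom values| = 10.85
Step 4: |mu|(X) = mu+(X) + mu-(X) = 9.95 + 10.85 = 20.8


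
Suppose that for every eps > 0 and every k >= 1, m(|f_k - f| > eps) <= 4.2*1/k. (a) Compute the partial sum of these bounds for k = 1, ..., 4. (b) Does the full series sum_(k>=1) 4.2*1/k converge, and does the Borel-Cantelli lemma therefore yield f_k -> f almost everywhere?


Step 1: List the terms 4.2*1/k for k = 1 to 4:
  k=1: 4.2
  k=2: 2.1
  k=3: 1.4
  k=4: 1.05
Step 2: Partial sum = 4.2 + 2.1 + 1.4 + 1.05
     = 8.75
Step 3: The full series sum_(k>=1) 4.2*1/k diverges (harmonic series, p = 1; a nonzero constant multiple of a divergent series diverges).
Step 4: The (first) Borel-Cantelli lemma requires a summable sequence of measures, so it does not apply here;
        from this bound alone no conclusion about a.e. convergence can be drawn (convergence in measure still
        gives an a.e.-convergent subsequence, but not a.e. convergence of the whole sequence).
Conclusion: series diverges; Borel-Cantelli is inconclusive about a.e. convergence of f_k.


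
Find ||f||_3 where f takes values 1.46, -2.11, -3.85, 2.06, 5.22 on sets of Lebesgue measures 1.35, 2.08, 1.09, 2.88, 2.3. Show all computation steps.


Step 1: Compute |f_i|^3 for each value:
  |1.46|^3 = 3.112136
  |-2.11|^3 = 9.393931
  |-3.85|^3 = 57.066625
  |2.06|^3 = 8.741816
  |5.22|^3 = 142.236648
Step 2: Multiply by measures and sum:
  3.112136 * 1.35 = 4.201384
  9.393931 * 2.08 = 19.539376
  57.066625 * 1.09 = 62.202621
  8.741816 * 2.88 = 25.17643
  142.236648 * 2.3 = 327.14429
Sum = 4.201384 + 19.539376 + 62.202621 + 25.17643 + 327.14429 = 438.264102
Step 3: Take the p-th root:
||f||_3 = (438.264102)^(1/3) = 7.595889


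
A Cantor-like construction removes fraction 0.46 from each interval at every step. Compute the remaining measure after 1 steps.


Step 1: At each step, fraction remaining = 1 - 0.46 = 0.54
Step 2: After 1 steps, measure = (0.54)^1
Step 3: Computing the power step by step:
  After step 1: 0.54
Result = 0.54


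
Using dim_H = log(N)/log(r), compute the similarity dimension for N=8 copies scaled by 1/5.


For a self-similar set with N copies scaled by 1/r:
dim_H = log(N)/log(r) = log(8)/log(5)
= 2.079442/1.609438
= 1.29203


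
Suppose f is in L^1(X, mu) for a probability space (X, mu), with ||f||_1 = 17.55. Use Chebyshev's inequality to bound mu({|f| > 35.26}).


Chebyshev/Markov inequality: mu(|f| > eps) <= (||f||_p / eps)^p
Step 1: ||f||_1 / eps = 17.55 / 35.26 = 0.497731
Step 2: Raise to power p = 1:
  (0.497731)^1 = 0.497731
Step 3: Therefore mu(|f| > 35.26) <= 0.497731


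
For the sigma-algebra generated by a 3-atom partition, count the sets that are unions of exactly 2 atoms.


Each element of F is a union of some subset of the 3 atoms.
Elements that are unions of exactly 2 atoms correspond to 2-element subsets of the 3 atoms.
Count = C(3, 2) = 3! / (2! * 1!) = 3.


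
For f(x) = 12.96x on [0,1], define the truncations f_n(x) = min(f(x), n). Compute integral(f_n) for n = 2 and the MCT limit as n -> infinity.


f(x) = 12.96x on [0,1]; f_n(x) = min(12.96x, n). At n = 2:
Step 1: f(x) reaches 2 at x = 2/12.96 = 0.154321
Step 2: integral(f_2) = integral(12.96x, 0, 0.154321) + integral(2, 0.154321, 1)
       = 12.96*0.154321^2/2 + 2*(1 - 0.154321)
       = 0.154321 + 1.691358
       = 1.845679
Step 3: As n -> infinity, f_n increases to f, so by MCT integral(f_n) -> integral(f) = 12.96/2 = 6.48.
Convergence: integral(f_2) = 1.845679 -> 6.48 as n -> infinity


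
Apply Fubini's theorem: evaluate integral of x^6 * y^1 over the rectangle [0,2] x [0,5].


By Fubini's theorem, the double integral factors as a product of single integrals:
Step 1: integral_0^2 x^6 dx = [x^7/7] from 0 to 2
     = 2^7/7 = 18.285714
Step 2: integral_0^5 y^1 dy = [y^2/2] from 0 to 5
     = 5^2/2 = 12.5
Step 3: Double integral = 18.285714 * 12.5 = 228.571429


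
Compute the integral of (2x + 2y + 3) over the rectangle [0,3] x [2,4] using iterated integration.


By Fubini, integrate in x first, then y.
Step 1: Fix y, integrate over x in [0,3]:
  integral(2x + 2y + 3, x=0..3)
  = 2*(3^2 - 0^2)/2 + (2y + 3)*(3 - 0)
  = 9 + (2y + 3)*3
  = 9 + 6y + 9
  = 18 + 6y
Step 2: Integrate over y in [2,4]:
  integral(18 + 6y, y=2..4)
  = 18*2 + 6*(4^2 - 2^2)/2
  = 36 + 36
  = 72


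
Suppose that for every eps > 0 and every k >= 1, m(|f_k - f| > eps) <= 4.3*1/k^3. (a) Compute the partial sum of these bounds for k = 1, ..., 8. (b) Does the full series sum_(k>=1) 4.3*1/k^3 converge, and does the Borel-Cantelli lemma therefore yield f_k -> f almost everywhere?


Step 1: List the terms 4.3*1/k^3 for k = 1 to 8:
  k=1: 4.3
  k=2: 0.5375
  k=3: 0.159259
  k=4: 0.067187
  k=5: 0.0344
  k=6: 0.019907
  k=7: 0.012536
  k=8: 0.008398
Step 2: Partial sum = 4.3 + 0.5375 + 0.159259 + 0.067187 + 0.0344 + 0.019907 + 0.012536 + 0.008398
     = 5.139189
Step 3: The full series sum_(k>=1) 4.3*1/k^3 converges (p-series with p = 3 > 1; a constant multiple of a convergent series converges).
Step 4: Fix eps > 0. Since sum_k m(|f_k - f| > eps) < infinity, the Borel-Cantelli lemma gives
        m(limsup_k {|f_k - f| > eps}) = 0, i.e. for a.e. x, |f_k(x) - f(x)| <= eps for all large k.
        Applying this with eps = 1/j for j = 1, 2, ... and intersecting the countably many full-measure sets,
        for a.e. x we get limsup_k |f_k(x) - f(x)| <= 1/j for every j, hence f_k -> f almost everywhere.
Conclusion: series converges; Borel-Cantelli yields f_k -> f a.e.


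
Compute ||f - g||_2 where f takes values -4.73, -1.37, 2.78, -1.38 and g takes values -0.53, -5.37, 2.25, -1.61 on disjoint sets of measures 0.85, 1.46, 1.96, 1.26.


Step 1: Compute differences f_i - g_i:
  -4.73 - -0.53 = -4.2
  -1.37 - -5.37 = 4
  2.78 - 2.25 = 0.53
  -1.38 - -1.61 = 0.23
Step 2: Compute |diff|^2 * measure for each set:
  |-4.2|^2 * 0.85 = 17.64 * 0.85 = 14.994
  |4|^2 * 1.46 = 16 * 1.46 = 23.36
  |0.53|^2 * 1.96 = 0.2809 * 1.96 = 0.550564
  |0.23|^2 * 1.26 = 0.0529 * 1.26 = 0.066654
Step 3: Sum = 38.971218
Step 4: ||f-g||_2 = (38.971218)^(1/2) = 6.242693


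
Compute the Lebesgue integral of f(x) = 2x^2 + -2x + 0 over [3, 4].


The Lebesgue integral of a Riemann-integrable function agrees with the Riemann integral.
Antiderivative F(x) = (2/3)x^3 + (-2/2)x^2 + 0x
F(4) = (2/3)*4^3 + (-2/2)*4^2 + 0*4
     = (2/3)*64 + (-2/2)*16 + 0*4
     = 42.666667 + -16 + 0
     = 26.666667
F(3) = 9
Integral = F(4) - F(3) = 26.666667 - 9 = 17.666667


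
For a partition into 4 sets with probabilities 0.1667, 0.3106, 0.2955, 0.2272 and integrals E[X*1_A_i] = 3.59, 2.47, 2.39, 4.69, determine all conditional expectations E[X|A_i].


For each cell A_i: E[X|A_i] = E[X*1_A_i] / P(A_i)
Step 1: E[X|A_1] = 3.59 / 0.1667 = 21.535693
Step 2: E[X|A_2] = 2.47 / 0.3106 = 7.95235
Step 3: E[X|A_3] = 2.39 / 0.2955 = 8.087986
Step 4: E[X|A_4] = 4.69 / 0.2272 = 20.642606
Verification: E[X] = sum E[X*1_A_i] = 3.59 + 2.47 + 2.39 + 4.69 = 13.14


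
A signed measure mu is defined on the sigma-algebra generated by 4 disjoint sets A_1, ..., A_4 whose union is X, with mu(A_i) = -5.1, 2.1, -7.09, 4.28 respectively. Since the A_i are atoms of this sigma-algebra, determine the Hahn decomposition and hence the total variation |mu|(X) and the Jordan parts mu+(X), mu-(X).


Step 1: Every measurable set is a union of atoms (the cells / points), so a Hahn decomposition is
  obtained by grouping atoms by sign: P = union of atoms with mu > 0, N = union of the remaining atoms.
  Atoms in P (indices): 2, 4;  atoms in N (indices): 1, 3
  Positive values: 2.1, 4.28
  Negative values: -5.1, -7.09
Step 2: mu+(X) = mu(P) = sum of positive atom values = 6.38
Step 3: mu-(X) = -mu(N) = sum of |negative atom values| = 12.19
Step 4: |mu|(X) = mu+(X) + mu-(X) = 6.38 + 12.19 = 18.57


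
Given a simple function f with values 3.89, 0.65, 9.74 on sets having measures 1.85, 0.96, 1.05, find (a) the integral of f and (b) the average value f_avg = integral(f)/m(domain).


Step 1: Integral = sum(value_i * measure_i)
= 3.89*1.85 + 0.65*0.96 + 9.74*1.05
= 7.1965 + 0.624 + 10.227
= 18.0475
Step 2: Total measure of domain = 1.85 + 0.96 + 1.05 = 3.86
Step 3: Average value = 18.0475 / 3.86 = 4.675518


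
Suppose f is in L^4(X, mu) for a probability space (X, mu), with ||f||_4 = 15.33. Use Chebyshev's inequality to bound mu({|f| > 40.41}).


Chebyshev/Markov inequality: mu(|f| > eps) <= (||f||_p / eps)^p
Step 1: ||f||_4 / eps = 15.33 / 40.41 = 0.379362
Step 2: Raise to power p = 4:
  (0.379362)^4 = 0.020712
Step 3: Therefore mu(|f| > 40.41) <= 0.020712


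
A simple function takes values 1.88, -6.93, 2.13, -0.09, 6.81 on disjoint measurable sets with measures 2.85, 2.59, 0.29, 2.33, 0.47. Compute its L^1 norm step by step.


Step 1: Compute |f_i|^1 for each value:
  |1.88|^1 = 1.88
  |-6.93|^1 = 6.93
  |2.13|^1 = 2.13
  |-0.09|^1 = 0.09
  |6.81|^1 = 6.81
Step 2: Multiply by measures and sum:
  1.88 * 2.85 = 5.358
  6.93 * 2.59 = 17.9487
  2.13 * 0.29 = 0.6177
  0.09 * 2.33 = 0.2097
  6.81 * 0.47 = 3.2007
Sum = 5.358 + 17.9487 + 0.6177 + 0.2097 + 3.2007 = 27.3348
Step 3: Take the p-th root:
||f||_1 = (27.3348)^(1/1) = 27.3348


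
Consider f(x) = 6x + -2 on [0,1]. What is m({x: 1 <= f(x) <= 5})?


f^(-1)([1, 5]) = {x : 1 <= 6x + -2 <= 5}
Solving: (1 - -2)/6 <= x <= (5 - -2)/6
= [0.5, 1.166667]
Intersecting with [0,1]: [0.5, 1]
Measure = 1 - 0.5 = 0.5


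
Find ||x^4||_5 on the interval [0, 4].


Step 1: ||f||_5 = (integral_0^4 |x^4|^5 dx)^(1/5)
     = (integral_0^4 x^20 dx)^(1/5)
Step 2: integral_0^4 x^20 dx = [x^21/(21)] from 0 to 4 = 4^21/21
     = 4398046511104/21 = 2.094308e+11
Step 3: ||f||_5 = (2.094308e+11)^(1/5) = 183.741858


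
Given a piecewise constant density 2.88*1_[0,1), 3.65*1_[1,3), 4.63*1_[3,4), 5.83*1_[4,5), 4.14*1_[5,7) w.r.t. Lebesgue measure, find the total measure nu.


Integrate each piece of the Radon-Nikodym derivative:
Step 1: integral_0^1 2.88 dx = 2.88*(1-0) = 2.88*1 = 2.88
Step 2: integral_1^3 3.65 dx = 3.65*(3-1) = 3.65*2 = 7.3
Step 3: integral_3^4 4.63 dx = 4.63*(4-3) = 4.63*1 = 4.63
Step 4: integral_4^5 5.83 dx = 5.83*(5-4) = 5.83*1 = 5.83
Step 5: integral_5^7 4.14 dx = 4.14*(7-5) = 4.14*2 = 8.28
Total: 2.88 + 7.3 + 4.63 + 5.83 + 8.28 = 28.92


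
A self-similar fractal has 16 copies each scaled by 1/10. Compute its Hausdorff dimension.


For a self-similar set with N copies scaled by 1/r:
dim_H = log(N)/log(r) = log(16)/log(10)
= 2.772589/2.302585
= 1.20412


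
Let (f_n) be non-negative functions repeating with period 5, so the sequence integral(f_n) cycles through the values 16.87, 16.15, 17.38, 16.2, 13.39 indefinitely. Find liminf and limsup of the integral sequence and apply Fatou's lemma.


The sequence (integral(f_n)) is periodic with period 5, repeating the values 16.87, 16.15, 17.38, 16.2, 13.39 indefinitely.
Step 1: For a periodic sequence, every tail (a_m, a_(m+1), ...) contains all 5 period values infinitely often.
Step 2: Hence inf of every tail = min of the period values = min(16.87, 16.15, 17.38, 16.2, 13.39) = 13.39.
        liminf_n integral(f_n) = sup over m of (inf of tail from m) = 13.39.
Step 3: Similarly sup of every tail = max of the period values = 17.38.
        limsup_n integral(f_n) = 17.38.
Step 4: Fatou's lemma: integral(liminf_n f_n) <= liminf_n integral(f_n) = 13.39.
        So the integral of the pointwise liminf is at most 13.39.


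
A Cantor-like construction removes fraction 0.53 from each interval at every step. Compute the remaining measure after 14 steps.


Step 1: At each step, fraction remaining = 1 - 0.53 = 0.47
Step 2: After 14 steps, measure = (0.47)^14
Result = 2.566670e-05


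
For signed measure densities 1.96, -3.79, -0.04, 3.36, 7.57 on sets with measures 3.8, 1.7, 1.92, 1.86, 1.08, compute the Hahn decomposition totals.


Step 1: Compute signed measure on each set:
  Set 1: 1.96 * 3.8 = 7.448
  Set 2: -3.79 * 1.7 = -6.443
  Set 3: -0.04 * 1.92 = -0.0768
  Set 4: 3.36 * 1.86 = 6.2496
  Set 5: 7.57 * 1.08 = 8.1756
Step 2: Total signed measure = (7.448) + (-6.443) + (-0.0768) + (6.2496) + (8.1756)
     = 15.3534
Step 3: Positive part mu+(X) = sum of positive contributions = 21.8732
Step 4: Negative part mu-(X) = |sum of negative contributions| = 6.5198


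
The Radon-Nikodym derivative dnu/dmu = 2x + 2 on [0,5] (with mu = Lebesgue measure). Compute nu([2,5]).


nu(A) = integral_A (dnu/dmu) dmu = integral_2^5 (2x + 2) dx
Step 1: Antiderivative F(x) = (2/2)x^2 + 2x
Step 2: F(5) = (2/2)*5^2 + 2*5 = 25 + 10 = 35
Step 3: F(2) = (2/2)*2^2 + 2*2 = 4 + 4 = 8
Step 4: nu([2,5]) = F(5) - F(2) = 35 - 8 = 27


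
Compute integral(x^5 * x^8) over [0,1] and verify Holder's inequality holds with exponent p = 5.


Step 1: Exact integral of f*g = integral(x^13, 0, 1) = 1/14
     = 0.071429
Step 2: Holder bound with p=5, q=1.25:
  ||f||_p = (integral x^25 dx)^(1/5) = (1/26)^(1/5) = 0.521201
  ||g||_q = (integral x^10 dx)^(1/1.25) = (1/11)^(1/1.25) = 0.146854
Step 3: Holder bound = ||f||_p * ||g||_q = 0.521201 * 0.146854 = 0.07654
Verification: 0.071429 <= 0.07654 (Holder holds)


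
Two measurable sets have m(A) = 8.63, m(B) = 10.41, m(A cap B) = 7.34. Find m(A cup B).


By inclusion-exclusion: m(A u B) = m(A) + m(B) - m(A n B)
= 8.63 + 10.41 - 7.34
= 11.7


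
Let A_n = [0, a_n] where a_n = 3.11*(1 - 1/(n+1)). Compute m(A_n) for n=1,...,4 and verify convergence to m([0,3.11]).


By continuity of measure from below: if A_n increases to A, then m(A_n) -> m(A).
Here A = [0, 3.11], so m(A) = 3.11
Step 1: a_1 = 3.11*(1 - 1/2) = 1.555, m(A_1) = 1.555
Step 2: a_2 = 3.11*(1 - 1/3) = 2.0733, m(A_2) = 2.0733
Step 3: a_3 = 3.11*(1 - 1/4) = 2.3325, m(A_3) = 2.3325
Step 4: a_4 = 3.11*(1 - 1/5) = 2.488, m(A_4) = 2.488
Limit: m(A_n) -> m([0,3.11]) = 3.11


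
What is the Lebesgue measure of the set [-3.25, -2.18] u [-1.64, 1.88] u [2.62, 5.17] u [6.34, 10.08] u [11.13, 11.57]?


For pairwise disjoint intervals, m(union) = sum of lengths.
= (-2.18 - -3.25) + (1.88 - -1.64) + (5.17 - 2.62) + (10.08 - 6.34) + (11.57 - 11.13)
= 1.07 + 3.52 + 2.55 + 3.74 + 0.44
= 11.32


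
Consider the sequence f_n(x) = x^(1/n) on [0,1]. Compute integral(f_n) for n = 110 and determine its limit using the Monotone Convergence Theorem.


At n = 110: f_110(x) = x^(1/110).
Step 1: integral(x^(1/110), 0, 1) = [x^(1/110+1) / (1/110+1)] from 0 to 1
     = 1 / (1/110 + 1) = 1 / ((110+1)/110) = 110/(110+1)
     = 110/111 = 0.990991
Step 2: As n -> infinity, f_n(x) = x^(1/n) -> 1 for x in (0,1], and f_n is increasing in n.
By MCT, lim_n integral(f_n) = integral(lim_n f_n) = integral(1, 0, 1) = 1.
Step 3: Verify convergence: 110/111 = 0.990991 -> 1


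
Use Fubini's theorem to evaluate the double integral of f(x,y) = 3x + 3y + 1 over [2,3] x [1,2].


By Fubini, integrate in x first, then y.
Step 1: Fix y, integrate over x in [2,3]:
  integral(3x + 3y + 1, x=2..3)
  = 3*(3^2 - 2^2)/2 + (3y + 1)*(3 - 2)
  = 7.5 + (3y + 1)*1
  = 7.5 + 3y + 1
  = 8.5 + 3y
Step 2: Integrate over y in [1,2]:
  integral(8.5 + 3y, y=1..2)
  = 8.5*1 + 3*(2^2 - 1^2)/2
  = 8.5 + 4.5
  = 13


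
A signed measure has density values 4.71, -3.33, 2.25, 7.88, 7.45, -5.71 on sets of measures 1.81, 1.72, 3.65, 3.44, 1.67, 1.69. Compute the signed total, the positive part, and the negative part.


Step 1: Compute signed measure on each set:
  Set 1: 4.71 * 1.81 = 8.5251
  Set 2: -3.33 * 1.72 = -5.7276
  Set 3: 2.25 * 3.65 = 8.2125
  Set 4: 7.88 * 3.44 = 27.1072
  Set 5: 7.45 * 1.67 = 12.4415
  Set 6: -5.71 * 1.69 = -9.6499
Step 2: Total signed measure = (8.5251) + (-5.7276) + (8.2125) + (27.1072) + (12.4415) + (-9.6499)
     = 40.9088
Step 3: Positive part mu+(X) = sum of positive contributions = 56.2863
Step 4: Negative part mu-(X) = |sum of negative contributions| = 15.3775


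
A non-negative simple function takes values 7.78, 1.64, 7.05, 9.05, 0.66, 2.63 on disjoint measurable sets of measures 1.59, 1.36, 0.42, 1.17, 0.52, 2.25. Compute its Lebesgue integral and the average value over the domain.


Step 1: Integral = sum(value_i * measure_i)
= 7.78*1.59 + 1.64*1.36 + 7.05*0.42 + 9.05*1.17 + 0.66*0.52 + 2.63*2.25
= 12.3702 + 2.2304 + 2.961 + 10.5885 + 0.3432 + 5.9175
= 34.4108
Step 2: Total measure of domain = 1.59 + 1.36 + 0.42 + 1.17 + 0.52 + 2.25 = 7.31
Step 3: Average value = 34.4108 / 7.31 = 4.70736


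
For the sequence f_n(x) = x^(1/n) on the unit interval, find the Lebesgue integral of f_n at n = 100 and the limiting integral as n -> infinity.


At n = 100: f_100(x) = x^(1/100).
Step 1: integral(x^(1/100), 0, 1) = [x^(1/100+1) / (1/100+1)] from 0 to 1
     = 1 / (1/100 + 1) = 1 / ((100+1)/100) = 100/(100+1)
     = 100/101 = 0.990099
Step 2: As n -> infinity, f_n(x) = x^(1/n) -> 1 for x in (0,1], and f_n is increasing in n.
By MCT, lim_n integral(f_n) = integral(lim_n f_n) = integral(1, 0, 1) = 1.
Step 3: Verify convergence: 100/101 = 0.990099 -> 1


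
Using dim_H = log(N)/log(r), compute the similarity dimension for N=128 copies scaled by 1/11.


For a self-similar set with N copies scaled by 1/r:
dim_H = log(N)/log(r) = log(128)/log(11)
= 4.85203/2.397895
= 2.023454


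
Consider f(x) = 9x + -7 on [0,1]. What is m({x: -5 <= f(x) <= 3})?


f^(-1)([-5, 3]) = {x : -5 <= 9x + -7 <= 3}
Solving: (-5 - -7)/9 <= x <= (3 - -7)/9
= [0.222222, 1.111111]
Intersecting with [0,1]: [0.222222, 1]
Measure = 1 - 0.222222 = 0.777778


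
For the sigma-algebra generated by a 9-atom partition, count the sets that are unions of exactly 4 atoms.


Each element of F is a union of some subset of the 9 atoms.
Elements that are unions of exactly 4 atoms correspond to 4-element subsets of the 9 atoms.
Count = C(9, 4) = 9! / (4! * 5!) = 126.


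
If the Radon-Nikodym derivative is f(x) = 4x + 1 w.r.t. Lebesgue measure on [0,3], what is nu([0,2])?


nu(A) = integral_A (dnu/dmu) dmu = integral_0^2 (4x + 1) dx
Step 1: Antiderivative F(x) = (4/2)x^2 + 1x
Step 2: F(2) = (4/2)*2^2 + 1*2 = 8 + 2 = 10
Step 3: F(0) = (4/2)*0^2 + 1*0 = 0.0 + 0 = 0.0
Step 4: nu([0,2]) = F(2) - F(0) = 10 - 0.0 = 10


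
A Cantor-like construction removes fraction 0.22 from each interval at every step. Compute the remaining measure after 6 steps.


Step 1: At each step, fraction remaining = 1 - 0.22 = 0.78
Step 2: After 6 steps, measure = (0.78)^6
Step 3: Computing the power step by step:
  After step 1: 0.78
  After step 2: 0.6084
  After step 3: 0.474552
  After step 4: 0.370151
  After step 5: 0.288717
  ...
Result = 0.2252


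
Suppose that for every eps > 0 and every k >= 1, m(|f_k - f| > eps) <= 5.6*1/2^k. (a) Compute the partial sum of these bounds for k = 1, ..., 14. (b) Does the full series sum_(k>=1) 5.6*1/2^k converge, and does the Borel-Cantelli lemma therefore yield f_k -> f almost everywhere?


Step 1: List the terms 5.6*1/2^k for k = 1 to 14:
  k=1: 2.8
  k=2: 1.4
  k=3: 0.7
  k=4: 0.35
  k=5: 0.175
  k=6: 0.0875
  k=7: 0.04375
  k=8: 0.021875
  k=9: 0.010937
  k=10: 0.005469
  k=11: 0.002734
  k=12: 0.001367
  k=13: 6.835937e-04
  k=14: 3.417969e-04
Step 2: Partial sum = 2.8 + 1.4 + 0.7 + 0.35 + 0.175 + 0.0875 + 0.04375 + 0.021875 + 0.010937 + 0.005469 + 0.002734 + 0.001367 + 6.835937e-04 + 3.417969e-04
     = 5.599658
Step 3: The full series sum_(k>=1) 5.6*1/2^k converges (geometric series with ratio 1/2 < 1; a constant multiple of a convergent series converges).
Step 4: Fix eps > 0. Since sum_k m(|f_k - f| > eps) < infinity, the Borel-Cantelli lemma gives
        m(limsup_k {|f_k - f| > eps}) = 0, i.e. for a.e. x, |f_k(x) - f(x)| <= eps for all large k.
        Applying this with eps = 1/j for j = 1, 2, ... and intersecting the countably many full-measure sets,
        for a.e. x we get limsup_k |f_k(x) - f(x)| <= 1/j for every j, hence f_k -> f almost everywhere.
Conclusion: series converges; Borel-Cantelli yields f_k -> f a.e.


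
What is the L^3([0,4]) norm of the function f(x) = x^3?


Step 1: ||f||_3 = (integral_0^4 |x^3|^3 dx)^(1/3)
     = (integral_0^4 x^9 dx)^(1/3)
Step 2: integral_0^4 x^9 dx = [x^10/(10)] from 0 to 4 = 4^10/10
     = 1048576/10 = 104857.6
Step 3: ||f||_3 = (104857.6)^(1/3) = 47.155603


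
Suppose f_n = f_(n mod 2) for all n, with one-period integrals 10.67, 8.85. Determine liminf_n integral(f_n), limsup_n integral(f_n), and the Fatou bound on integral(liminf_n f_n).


The sequence (integral(f_n)) is periodic with period 2, repeating the values 10.67, 8.85 indefinitely.
Step 1: For a periodic sequence, every tail (a_m, a_(m+1), ...) contains all 2 period values infinitely often.
Step 2: Hence inf of every tail = min of the period values = min(10.67, 8.85) = 8.85.
        liminf_n integral(f_n) = sup over m of (inf of tail from m) = 8.85.
Step 3: Similarly sup of every tail = max of the period values = 10.67.
        limsup_n integral(f_n) = 10.67.
Step 4: Fatou's lemma: integral(liminf_n f_n) <= liminf_n integral(f_n) = 8.85.
        So the integral of the pointwise liminf is at most 8.85.


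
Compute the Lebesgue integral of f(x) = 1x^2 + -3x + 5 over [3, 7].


The Lebesgue integral of a Riemann-integrable function agrees with the Riemann integral.
Antiderivative F(x) = (1/3)x^3 + (-3/2)x^2 + 5x
F(7) = (1/3)*7^3 + (-3/2)*7^2 + 5*7
     = (1/3)*343 + (-3/2)*49 + 5*7
     = 114.333333 + -73.5 + 35
     = 75.833333
F(3) = 10.5
Integral = F(7) - F(3) = 75.833333 - 10.5 = 65.333333


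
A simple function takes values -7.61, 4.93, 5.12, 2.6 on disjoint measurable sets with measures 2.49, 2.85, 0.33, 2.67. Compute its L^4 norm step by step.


Step 1: Compute |f_i|^4 for each value:
  |-7.61|^4 = 3353.811326
  |4.93|^4 = 590.728164
  |5.12|^4 = 687.194767
  |2.6|^4 = 45.6976
Step 2: Multiply by measures and sum:
  3353.811326 * 2.49 = 8350.990203
  590.728164 * 2.85 = 1683.575267
  687.194767 * 0.33 = 226.774273
  45.6976 * 2.67 = 122.012592
Sum = 8350.990203 + 1683.575267 + 226.774273 + 122.012592 = 10383.352335
Step 3: Take the p-th root:
||f||_4 = (10383.352335)^(1/4) = 10.09449


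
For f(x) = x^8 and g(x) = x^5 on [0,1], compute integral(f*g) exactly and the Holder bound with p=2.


Step 1: Exact integral of f*g = integral(x^13, 0, 1) = 1/14
     = 0.071429
Step 2: Holder bound with p=2, q=2:
  ||f||_p = (integral x^16 dx)^(1/2) = (1/17)^(1/2) = 0.242536
  ||g||_q = (integral x^10 dx)^(1/2) = (1/11)^(1/2) = 0.301511
Step 3: Holder bound = ||f||_p * ||g||_q = 0.242536 * 0.301511 = 0.073127
Verification: 0.071429 <= 0.073127 (Holder holds)


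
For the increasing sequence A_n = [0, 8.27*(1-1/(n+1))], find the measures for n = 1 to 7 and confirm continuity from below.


By continuity of measure from below: if A_n increases to A, then m(A_n) -> m(A).
Here A = [0, 8.27], so m(A) = 8.27
Step 1: a_1 = 8.27*(1 - 1/2) = 4.135, m(A_1) = 4.135
Step 2: a_2 = 8.27*(1 - 1/3) = 5.5133, m(A_2) = 5.5133
Step 3: a_3 = 8.27*(1 - 1/4) = 6.2025, m(A_3) = 6.2025
Step 4: a_4 = 8.27*(1 - 1/5) = 6.616, m(A_4) = 6.616
Step 5: a_5 = 8.27*(1 - 1/6) = 6.8917, m(A_5) = 6.8917
Step 6: a_6 = 8.27*(1 - 1/7) = 7.0886, m(A_6) = 7.0886
Step 7: a_7 = 8.27*(1 - 1/8) = 7.2363, m(A_7) = 7.2363
Limit: m(A_n) -> m([0,8.27]) = 8.27


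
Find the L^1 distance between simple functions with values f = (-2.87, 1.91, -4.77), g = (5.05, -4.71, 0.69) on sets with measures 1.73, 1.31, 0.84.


Step 1: Compute differences f_i - g_i:
  -2.87 - 5.05 = -7.92
  1.91 - -4.71 = 6.62
  -4.77 - 0.69 = -5.46
Step 2: Compute |diff|^1 * measure for each set:
  |-7.92|^1 * 1.73 = 7.92 * 1.73 = 13.7016
  |6.62|^1 * 1.31 = 6.62 * 1.31 = 8.6722
  |-5.46|^1 * 0.84 = 5.46 * 0.84 = 4.5864
Step 3: Sum = 26.9602
Step 4: ||f-g||_1 = (26.9602)^(1/1) = 26.9602


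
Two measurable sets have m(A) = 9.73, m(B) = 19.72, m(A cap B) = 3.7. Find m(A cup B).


By inclusion-exclusion: m(A u B) = m(A) + m(B) - m(A n B)
= 9.73 + 19.72 - 3.7
= 25.75


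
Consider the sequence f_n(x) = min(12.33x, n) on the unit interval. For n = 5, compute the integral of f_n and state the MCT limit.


f(x) = 12.33x on [0,1]; f_n(x) = min(12.33x, n). At n = 5:
Step 1: f(x) reaches 5 at x = 5/12.33 = 0.405515
Step 2: integral(f_5) = integral(12.33x, 0, 0.405515) + integral(5, 0.405515, 1)
       = 12.33*0.405515^2/2 + 5*(1 - 0.405515)
       = 1.013788 + 2.972425
       = 3.986212
Step 3: As n -> infinity, f_n increases to f, so by MCT integral(f_n) -> integral(f) = 12.33/2 = 6.165.
Convergence: integral(f_5) = 3.986212 -> 6.165 as n -> infinity


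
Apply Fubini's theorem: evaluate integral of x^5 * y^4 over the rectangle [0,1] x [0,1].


By Fubini's theorem, the double integral factors as a product of single integrals:
Step 1: integral_0^1 x^5 dx = [x^6/6] from 0 to 1
     = 1^6/6 = 0.166667
Step 2: integral_0^1 y^4 dy = [y^5/5] from 0 to 1
     = 1^5/5 = 0.2
Step 3: Double integral = 0.166667 * 0.2 = 0.033333


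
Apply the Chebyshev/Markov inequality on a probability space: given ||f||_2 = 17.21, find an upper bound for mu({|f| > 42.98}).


Chebyshev/Markov inequality: mu(|f| > eps) <= (||f||_p / eps)^p
Step 1: ||f||_2 / eps = 17.21 / 42.98 = 0.400419
Step 2: Raise to power p = 2:
  (0.400419)^2 = 0.160335
Step 3: Therefore mu(|f| > 42.98) <= 0.160335


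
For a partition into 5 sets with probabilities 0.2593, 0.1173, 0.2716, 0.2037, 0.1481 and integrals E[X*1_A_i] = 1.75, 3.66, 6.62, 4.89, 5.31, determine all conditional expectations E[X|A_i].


For each cell A_i: E[X|A_i] = E[X*1_A_i] / P(A_i)
Step 1: E[X|A_1] = 1.75 / 0.2593 = 6.748939
Step 2: E[X|A_2] = 3.66 / 0.1173 = 31.202046
Step 3: E[X|A_3] = 6.62 / 0.2716 = 24.37408
Step 4: E[X|A_4] = 4.89 / 0.2037 = 24.005891
Step 5: E[X|A_5] = 5.31 / 0.1481 = 35.854153
Verification: E[X] = sum E[X*1_A_i] = 1.75 + 3.66 + 6.62 + 4.89 + 5.31 = 22.23


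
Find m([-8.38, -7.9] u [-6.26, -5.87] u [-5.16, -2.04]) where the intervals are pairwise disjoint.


For pairwise disjoint intervals, m(union) = sum of lengths.
= (-7.9 - -8.38) + (-5.87 - -6.26) + (-2.04 - -5.16)
= 0.48 + 0.39 + 3.12
= 3.99


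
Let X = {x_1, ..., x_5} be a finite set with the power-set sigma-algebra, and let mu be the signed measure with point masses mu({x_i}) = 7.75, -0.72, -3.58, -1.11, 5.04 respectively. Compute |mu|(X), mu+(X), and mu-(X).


Step 1: Every measurable set is a union of atoms (the cells / points), so a Hahn decomposition is
  obtained by grouping atoms by sign: P = union of atoms with mu > 0, N = union of the remaining atoms.
  Atoms in P (indices): 1, 5;  atoms in N (indices): 2, 3, 4
  Positive values: 7.75, 5.04
  Negative values: -0.72, -3.58, -1.11
Step 2: mu+(X) = mu(P) = sum of positive atom values = 12.79
Step 3: mu-(X) = -mu(N) = sum of |negative atom values| = 5.41
Step 4: |mu|(X) = mu+(X) + mu-(X) = 12.79 + 5.41 = 18.2


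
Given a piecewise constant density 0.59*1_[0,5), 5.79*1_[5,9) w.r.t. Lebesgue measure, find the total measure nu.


Integrate each piece of the Radon-Nikodym derivative:
Step 1: integral_0^5 0.59 dx = 0.59*(5-0) = 0.59*5 = 2.95
Step 2: integral_5^9 5.79 dx = 5.79*(9-5) = 5.79*4 = 23.16
Total: 2.95 + 23.16 = 26.11


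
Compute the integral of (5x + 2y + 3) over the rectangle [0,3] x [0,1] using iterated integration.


By Fubini, integrate in x first, then y.
Step 1: Fix y, integrate over x in [0,3]:
  integral(5x + 2y + 3, x=0..3)
  = 5*(3^2 - 0^2)/2 + (2y + 3)*(3 - 0)
  = 22.5 + (2y + 3)*3
  = 22.5 + 6y + 9
  = 31.5 + 6y
Step 2: Integrate over y in [0,1]:
  integral(31.5 + 6y, y=0..1)
  = 31.5*1 + 6*(1^2 - 0^2)/2
  = 31.5 + 3
  = 34.5


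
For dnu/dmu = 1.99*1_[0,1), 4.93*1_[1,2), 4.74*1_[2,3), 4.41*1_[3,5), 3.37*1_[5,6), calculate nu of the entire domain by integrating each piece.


Integrate each piece of the Radon-Nikodym derivative:
Step 1: integral_0^1 1.99 dx = 1.99*(1-0) = 1.99*1 = 1.99
Step 2: integral_1^2 4.93 dx = 4.93*(2-1) = 4.93*1 = 4.93
Step 3: integral_2^3 4.74 dx = 4.74*(3-2) = 4.74*1 = 4.74
Step 4: integral_3^5 4.41 dx = 4.41*(5-3) = 4.41*2 = 8.82
Step 5: integral_5^6 3.37 dx = 3.37*(6-5) = 3.37*1 = 3.37
Total: 1.99 + 4.93 + 4.74 + 8.82 + 3.37 = 23.85


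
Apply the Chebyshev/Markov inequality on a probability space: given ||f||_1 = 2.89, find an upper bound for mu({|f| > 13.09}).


Chebyshev/Markov inequality: mu(|f| > eps) <= (||f||_p / eps)^p
Step 1: ||f||_1 / eps = 2.89 / 13.09 = 0.220779
Step 2: Raise to power p = 1:
  (0.220779)^1 = 0.220779
Step 3: Therefore mu(|f| > 13.09) <= 0.220779


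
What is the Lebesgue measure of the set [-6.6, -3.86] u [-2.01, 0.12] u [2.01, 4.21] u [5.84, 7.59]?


For pairwise disjoint intervals, m(union) = sum of lengths.
= (-3.86 - -6.6) + (0.12 - -2.01) + (4.21 - 2.01) + (7.59 - 5.84)
= 2.74 + 2.13 + 2.2 + 1.75
= 8.82


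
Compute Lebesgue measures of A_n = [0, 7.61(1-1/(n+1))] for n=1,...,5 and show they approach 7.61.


By continuity of measure from below: if A_n increases to A, then m(A_n) -> m(A).
Here A = [0, 7.61], so m(A) = 7.61
Step 1: a_1 = 7.61*(1 - 1/2) = 3.805, m(A_1) = 3.805
Step 2: a_2 = 7.61*(1 - 1/3) = 5.0733, m(A_2) = 5.0733
Step 3: a_3 = 7.61*(1 - 1/4) = 5.7075, m(A_3) = 5.7075
Step 4: a_4 = 7.61*(1 - 1/5) = 6.088, m(A_4) = 6.088
Step 5: a_5 = 7.61*(1 - 1/6) = 6.3417, m(A_5) = 6.3417
Limit: m(A_n) -> m([0,7.61]) = 7.61


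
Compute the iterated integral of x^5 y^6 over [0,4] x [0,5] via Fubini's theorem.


By Fubini's theorem, the double integral factors as a product of single integrals:
Step 1: integral_0^4 x^5 dx = [x^6/6] from 0 to 4
     = 4^6/6 = 682.666667
Step 2: integral_0^5 y^6 dy = [y^7/7] from 0 to 5
     = 5^7/7 = 11160.714286
Step 3: Double integral = 682.666667 * 11160.714286 = 7.619048e+06


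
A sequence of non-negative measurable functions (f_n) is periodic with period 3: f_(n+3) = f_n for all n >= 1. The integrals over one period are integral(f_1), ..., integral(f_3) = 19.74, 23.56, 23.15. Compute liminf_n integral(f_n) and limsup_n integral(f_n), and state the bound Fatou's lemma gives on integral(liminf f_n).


The sequence (integral(f_n)) is periodic with period 3, repeating the values 19.74, 23.56, 23.15 indefinitely.
Step 1: For a periodic sequence, every tail (a_m, a_(m+1), ...) contains all 3 period values infinitely often.
Step 2: Hence inf of every tail = min of the period values = min(19.74, 23.56, 23.15) = 19.74.
        liminf_n integral(f_n) = sup over m of (inf of tail from m) = 19.74.
Step 3: Similarly sup of every tail = max of the period values = 23.56.
        limsup_n integral(f_n) = 23.56.
Step 4: Fatou's lemma: integral(liminf_n f_n) <= liminf_n integral(f_n) = 19.74.
        So the integral of the pointwise liminf is at most 19.74.


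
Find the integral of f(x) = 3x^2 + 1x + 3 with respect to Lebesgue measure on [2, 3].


The Lebesgue integral of a Riemann-integrable function agrees with the Riemann integral.
Antiderivative F(x) = (3/3)x^3 + (1/2)x^2 + 3x
F(3) = (3/3)*3^3 + (1/2)*3^2 + 3*3
     = (3/3)*27 + (1/2)*9 + 3*3
     = 27 + 4.5 + 9
     = 40.5
F(2) = 16
Integral = F(3) - F(2) = 40.5 - 16 = 24.5


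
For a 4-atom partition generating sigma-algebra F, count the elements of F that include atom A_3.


Each element of F is a union of some subset S of the 4 atoms.
The element contains A_3 iff A_3 is in S.
So we count subsets S of {A_1,...,A_4} with A_3 in S: choose freely among the other 3 atoms.
Count = 2^(4-1) = 2^3 = 8.


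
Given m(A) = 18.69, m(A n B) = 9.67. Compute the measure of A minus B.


m(A \ B) = m(A) - m(A n B)
= 18.69 - 9.67
= 9.02


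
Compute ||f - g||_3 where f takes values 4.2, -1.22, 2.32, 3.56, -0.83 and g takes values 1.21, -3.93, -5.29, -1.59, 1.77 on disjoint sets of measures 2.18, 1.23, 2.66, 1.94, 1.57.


Step 1: Compute differences f_i - g_i:
  4.2 - 1.21 = 2.99
  -1.22 - -3.93 = 2.71
  2.32 - -5.29 = 7.61
  3.56 - -1.59 = 5.15
  -0.83 - 1.77 = -2.6
Step 2: Compute |diff|^3 * measure for each set:
  |2.99|^3 * 2.18 = 26.730899 * 2.18 = 58.27336
  |2.71|^3 * 1.23 = 19.902511 * 1.23 = 24.480089
  |7.61|^3 * 2.66 = 440.711081 * 2.66 = 1172.291475
  |5.15|^3 * 1.94 = 136.590875 * 1.94 = 264.986298
  |-2.6|^3 * 1.57 = 17.576 * 1.57 = 27.59432
Step 3: Sum = 1547.625541
Step 4: ||f-g||_3 = (1547.625541)^(1/3) = 11.567033
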